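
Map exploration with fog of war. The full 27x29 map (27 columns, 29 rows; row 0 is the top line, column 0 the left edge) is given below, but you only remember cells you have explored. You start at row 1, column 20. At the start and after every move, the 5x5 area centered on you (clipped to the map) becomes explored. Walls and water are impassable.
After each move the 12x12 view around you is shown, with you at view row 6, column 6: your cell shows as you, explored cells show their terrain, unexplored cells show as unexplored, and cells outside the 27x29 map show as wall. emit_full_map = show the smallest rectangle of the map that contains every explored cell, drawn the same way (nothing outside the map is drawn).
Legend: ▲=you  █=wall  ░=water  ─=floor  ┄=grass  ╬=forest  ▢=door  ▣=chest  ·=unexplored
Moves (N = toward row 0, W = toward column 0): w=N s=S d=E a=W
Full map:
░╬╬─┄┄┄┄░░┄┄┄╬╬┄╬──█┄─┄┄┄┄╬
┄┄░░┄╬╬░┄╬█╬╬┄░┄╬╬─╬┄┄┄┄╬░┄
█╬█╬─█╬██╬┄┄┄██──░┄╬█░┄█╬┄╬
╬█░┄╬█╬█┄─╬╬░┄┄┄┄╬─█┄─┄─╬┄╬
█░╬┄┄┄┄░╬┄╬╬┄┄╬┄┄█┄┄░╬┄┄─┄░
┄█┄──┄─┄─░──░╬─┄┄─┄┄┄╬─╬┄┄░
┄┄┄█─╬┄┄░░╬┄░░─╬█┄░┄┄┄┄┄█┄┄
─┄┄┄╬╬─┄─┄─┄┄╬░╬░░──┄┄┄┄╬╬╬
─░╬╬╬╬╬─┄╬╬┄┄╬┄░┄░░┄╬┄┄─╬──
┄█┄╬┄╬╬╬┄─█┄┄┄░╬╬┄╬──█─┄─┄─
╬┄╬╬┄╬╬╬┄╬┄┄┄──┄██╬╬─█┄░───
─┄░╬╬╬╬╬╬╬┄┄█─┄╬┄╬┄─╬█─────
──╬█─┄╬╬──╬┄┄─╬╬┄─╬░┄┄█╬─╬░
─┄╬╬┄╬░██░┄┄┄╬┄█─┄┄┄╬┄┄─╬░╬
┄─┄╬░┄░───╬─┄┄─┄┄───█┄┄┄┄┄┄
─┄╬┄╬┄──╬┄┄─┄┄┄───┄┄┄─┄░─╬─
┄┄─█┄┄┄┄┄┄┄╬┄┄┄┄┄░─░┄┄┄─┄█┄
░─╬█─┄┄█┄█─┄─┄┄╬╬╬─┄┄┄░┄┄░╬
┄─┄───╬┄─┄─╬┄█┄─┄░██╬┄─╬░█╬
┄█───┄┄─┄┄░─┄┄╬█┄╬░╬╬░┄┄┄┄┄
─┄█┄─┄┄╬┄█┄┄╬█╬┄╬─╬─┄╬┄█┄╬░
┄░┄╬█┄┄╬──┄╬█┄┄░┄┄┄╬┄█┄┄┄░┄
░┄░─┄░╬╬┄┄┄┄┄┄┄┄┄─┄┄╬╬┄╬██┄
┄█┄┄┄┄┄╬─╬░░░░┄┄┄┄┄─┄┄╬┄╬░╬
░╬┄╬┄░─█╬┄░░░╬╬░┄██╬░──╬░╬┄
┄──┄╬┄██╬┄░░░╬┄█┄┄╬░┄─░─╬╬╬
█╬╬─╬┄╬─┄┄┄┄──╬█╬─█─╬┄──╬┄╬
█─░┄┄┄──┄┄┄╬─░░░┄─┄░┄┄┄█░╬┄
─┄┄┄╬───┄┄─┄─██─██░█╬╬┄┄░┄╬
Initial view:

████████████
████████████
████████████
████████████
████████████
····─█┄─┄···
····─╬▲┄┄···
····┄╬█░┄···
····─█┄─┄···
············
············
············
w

████████████
████████████
████████████
████████████
████████████
████████████
····─█▲─┄···
····─╬┄┄┄···
····┄╬█░┄···
····─█┄─┄···
············
············

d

████████████
████████████
████████████
████████████
████████████
████████████
···─█┄▲┄┄···
···─╬┄┄┄┄···
···┄╬█░┄█···
···─█┄─┄····
············
············

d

████████████
████████████
████████████
████████████
████████████
████████████
··─█┄─▲┄┄··█
··─╬┄┄┄┄╬··█
··┄╬█░┄█╬··█
··─█┄─┄····█
···········█
···········█

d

████████████
████████████
████████████
████████████
████████████
████████████
·─█┄─┄▲┄┄·██
·─╬┄┄┄┄╬░·██
·┄╬█░┄█╬┄·██
·─█┄─┄····██
··········██
··········██

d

████████████
████████████
████████████
████████████
████████████
████████████
─█┄─┄┄▲┄╬███
─╬┄┄┄┄╬░┄███
┄╬█░┄█╬┄╬███
─█┄─┄····███
·········███
·········███

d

████████████
████████████
████████████
████████████
████████████
████████████
█┄─┄┄┄▲╬████
╬┄┄┄┄╬░┄████
╬█░┄█╬┄╬████
█┄─┄····████
········████
········████

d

████████████
████████████
████████████
████████████
████████████
████████████
┄─┄┄┄┄▲█████
┄┄┄┄╬░┄█████
█░┄█╬┄╬█████
┄─┄····█████
·······█████
·······█████

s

████████████
████████████
████████████
████████████
████████████
┄─┄┄┄┄╬█████
┄┄┄┄╬░▲█████
█░┄█╬┄╬█████
┄─┄·╬┄╬█████
·······█████
·······█████
·······█████

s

████████████
████████████
████████████
████████████
┄─┄┄┄┄╬█████
┄┄┄┄╬░┄█████
█░┄█╬┄▲█████
┄─┄·╬┄╬█████
····─┄░█████
·······█████
·······█████
·······█████

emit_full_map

─█┄─┄┄┄┄╬
─╬┄┄┄┄╬░┄
┄╬█░┄█╬┄▲
─█┄─┄·╬┄╬
······─┄░

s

████████████
████████████
████████████
┄─┄┄┄┄╬█████
┄┄┄┄╬░┄█████
█░┄█╬┄╬█████
┄─┄·╬┄▲█████
····─┄░█████
····┄┄░█████
·······█████
·······█████
·······█████

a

████████████
████████████
████████████
█┄─┄┄┄┄╬████
╬┄┄┄┄╬░┄████
╬█░┄█╬┄╬████
█┄─┄─╬▲╬████
····┄─┄░████
····╬┄┄░████
········████
········████
········████

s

████████████
████████████
█┄─┄┄┄┄╬████
╬┄┄┄┄╬░┄████
╬█░┄█╬┄╬████
█┄─┄─╬┄╬████
····┄─▲░████
····╬┄┄░████
····┄█┄┄████
········████
········████
········████

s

████████████
█┄─┄┄┄┄╬████
╬┄┄┄┄╬░┄████
╬█░┄█╬┄╬████
█┄─┄─╬┄╬████
····┄─┄░████
····╬┄▲░████
····┄█┄┄████
····┄╬╬╬████
········████
········████
········████

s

█┄─┄┄┄┄╬████
╬┄┄┄┄╬░┄████
╬█░┄█╬┄╬████
█┄─┄─╬┄╬████
····┄─┄░████
····╬┄┄░████
····┄█▲┄████
····┄╬╬╬████
····─╬──████
········████
········████
········████

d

┄─┄┄┄┄╬█████
┄┄┄┄╬░┄█████
█░┄█╬┄╬█████
┄─┄─╬┄╬█████
···┄─┄░█████
···╬┄┄░█████
···┄█┄▲█████
···┄╬╬╬█████
···─╬──█████
·······█████
·······█████
·······█████

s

┄┄┄┄╬░┄█████
█░┄█╬┄╬█████
┄─┄─╬┄╬█████
···┄─┄░█████
···╬┄┄░█████
···┄█┄┄█████
···┄╬╬▲█████
···─╬──█████
····─┄─█████
·······█████
·······█████
·······█████

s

█░┄█╬┄╬█████
┄─┄─╬┄╬█████
···┄─┄░█████
···╬┄┄░█████
···┄█┄┄█████
···┄╬╬╬█████
···─╬─▲█████
····─┄─█████
····───█████
·······█████
·······█████
·······█████

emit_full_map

─█┄─┄┄┄┄╬
─╬┄┄┄┄╬░┄
┄╬█░┄█╬┄╬
─█┄─┄─╬┄╬
·····┄─┄░
·····╬┄┄░
·····┄█┄┄
·····┄╬╬╬
·····─╬─▲
······─┄─
······───

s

┄─┄─╬┄╬█████
···┄─┄░█████
···╬┄┄░█████
···┄█┄┄█████
···┄╬╬╬█████
···─╬──█████
····─┄▲█████
····───█████
····───█████
·······█████
·······█████
·······█████

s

···┄─┄░█████
···╬┄┄░█████
···┄█┄┄█████
···┄╬╬╬█████
···─╬──█████
····─┄─█████
····──▲█████
····───█████
····─╬░█████
·······█████
·······█████
·······█████

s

···╬┄┄░█████
···┄█┄┄█████
···┄╬╬╬█████
···─╬──█████
····─┄─█████
····───█████
····──▲█████
····─╬░█████
····╬░╬█████
·······█████
·······█████
·······█████

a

····╬┄┄░████
····┄█┄┄████
····┄╬╬╬████
····─╬──████
····┄─┄─████
····░───████
····──▲─████
····╬─╬░████
····─╬░╬████
········████
········████
········████

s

····┄█┄┄████
····┄╬╬╬████
····─╬──████
····┄─┄─████
····░───████
····────████
····╬─▲░████
····─╬░╬████
····┄┄┄┄████
········████
········████
········████

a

·····┄█┄┄███
·····┄╬╬╬███
·····─╬──███
·····┄─┄─███
····┄░───███
····─────███
····█╬▲╬░███
····┄─╬░╬███
····┄┄┄┄┄███
·········███
·········███
·········███

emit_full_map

─█┄─┄┄┄┄╬
─╬┄┄┄┄╬░┄
┄╬█░┄█╬┄╬
─█┄─┄─╬┄╬
·····┄─┄░
·····╬┄┄░
·····┄█┄┄
·····┄╬╬╬
·····─╬──
·····┄─┄─
····┄░───
····─────
····█╬▲╬░
····┄─╬░╬
····┄┄┄┄┄

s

·····┄╬╬╬███
·····─╬──███
·····┄─┄─███
····┄░───███
····─────███
····█╬─╬░███
····┄─▲░╬███
····┄┄┄┄┄███
····┄░─╬─███
·········███
·········███
·········███

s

·····─╬──███
·····┄─┄─███
····┄░───███
····─────███
····█╬─╬░███
····┄─╬░╬███
····┄┄▲┄┄███
····┄░─╬─███
····┄─┄█┄███
·········███
·········███
·········███

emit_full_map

─█┄─┄┄┄┄╬
─╬┄┄┄┄╬░┄
┄╬█░┄█╬┄╬
─█┄─┄─╬┄╬
·····┄─┄░
·····╬┄┄░
·····┄█┄┄
·····┄╬╬╬
·····─╬──
·····┄─┄─
····┄░───
····─────
····█╬─╬░
····┄─╬░╬
····┄┄▲┄┄
····┄░─╬─
····┄─┄█┄


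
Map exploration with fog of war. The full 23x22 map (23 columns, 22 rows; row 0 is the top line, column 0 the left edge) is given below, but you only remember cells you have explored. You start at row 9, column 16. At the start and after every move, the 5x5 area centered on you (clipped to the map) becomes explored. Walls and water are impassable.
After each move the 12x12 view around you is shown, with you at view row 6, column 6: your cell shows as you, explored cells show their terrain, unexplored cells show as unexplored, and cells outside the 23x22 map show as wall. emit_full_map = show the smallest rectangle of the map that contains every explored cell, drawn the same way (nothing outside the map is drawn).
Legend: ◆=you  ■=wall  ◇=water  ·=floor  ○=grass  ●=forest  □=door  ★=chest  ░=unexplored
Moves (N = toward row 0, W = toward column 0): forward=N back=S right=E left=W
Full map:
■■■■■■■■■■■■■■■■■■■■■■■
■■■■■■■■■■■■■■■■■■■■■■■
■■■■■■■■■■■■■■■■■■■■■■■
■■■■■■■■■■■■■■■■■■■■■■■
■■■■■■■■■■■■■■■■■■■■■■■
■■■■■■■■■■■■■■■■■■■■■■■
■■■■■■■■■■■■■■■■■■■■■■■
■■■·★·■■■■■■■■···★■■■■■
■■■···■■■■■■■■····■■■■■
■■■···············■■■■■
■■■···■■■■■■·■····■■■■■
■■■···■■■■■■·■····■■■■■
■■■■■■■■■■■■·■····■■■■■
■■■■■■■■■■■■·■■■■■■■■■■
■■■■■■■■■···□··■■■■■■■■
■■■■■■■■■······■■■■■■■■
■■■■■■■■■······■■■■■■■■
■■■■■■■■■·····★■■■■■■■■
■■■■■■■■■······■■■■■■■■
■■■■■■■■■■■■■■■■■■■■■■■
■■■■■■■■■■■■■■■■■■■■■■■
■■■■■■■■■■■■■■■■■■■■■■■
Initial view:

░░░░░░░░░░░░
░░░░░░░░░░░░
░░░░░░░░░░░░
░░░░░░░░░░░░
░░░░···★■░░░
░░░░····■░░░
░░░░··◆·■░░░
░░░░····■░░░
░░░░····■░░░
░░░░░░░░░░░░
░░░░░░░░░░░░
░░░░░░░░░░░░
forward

░░░░░░░░░░░░
░░░░░░░░░░░░
░░░░░░░░░░░░
░░░░░░░░░░░░
░░░░■■■■■░░░
░░░░···★■░░░
░░░░··◆·■░░░
░░░░····■░░░
░░░░····■░░░
░░░░····■░░░
░░░░░░░░░░░░
░░░░░░░░░░░░

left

░░░░░░░░░░░░
░░░░░░░░░░░░
░░░░░░░░░░░░
░░░░░░░░░░░░
░░░░■■■■■■░░
░░░░■···★■░░
░░░░■·◆··■░░
░░░░·····■░░
░░░░■····■░░
░░░░░····■░░
░░░░░░░░░░░░
░░░░░░░░░░░░

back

░░░░░░░░░░░░
░░░░░░░░░░░░
░░░░░░░░░░░░
░░░░■■■■■■░░
░░░░■···★■░░
░░░░■····■░░
░░░░··◆··■░░
░░░░■····■░░
░░░░■····■░░
░░░░░░░░░░░░
░░░░░░░░░░░░
░░░░░░░░░░░░

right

░░░░░░░░░░░░
░░░░░░░░░░░░
░░░░░░░░░░░░
░░░■■■■■■░░░
░░░■···★■░░░
░░░■····■░░░
░░░···◆·■░░░
░░░■····■░░░
░░░■····■░░░
░░░░░░░░░░░░
░░░░░░░░░░░░
░░░░░░░░░░░░

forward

░░░░░░░░░░░░
░░░░░░░░░░░░
░░░░░░░░░░░░
░░░░░░░░░░░░
░░░■■■■■■░░░
░░░■···★■░░░
░░░■··◆·■░░░
░░░·····■░░░
░░░■····■░░░
░░░■····■░░░
░░░░░░░░░░░░
░░░░░░░░░░░░

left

░░░░░░░░░░░░
░░░░░░░░░░░░
░░░░░░░░░░░░
░░░░░░░░░░░░
░░░░■■■■■■░░
░░░░■···★■░░
░░░░■·◆··■░░
░░░░·····■░░
░░░░■····■░░
░░░░■····■░░
░░░░░░░░░░░░
░░░░░░░░░░░░

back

░░░░░░░░░░░░
░░░░░░░░░░░░
░░░░░░░░░░░░
░░░░■■■■■■░░
░░░░■···★■░░
░░░░■····■░░
░░░░··◆··■░░
░░░░■····■░░
░░░░■····■░░
░░░░░░░░░░░░
░░░░░░░░░░░░
░░░░░░░░░░░░

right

░░░░░░░░░░░░
░░░░░░░░░░░░
░░░░░░░░░░░░
░░░■■■■■■░░░
░░░■···★■░░░
░░░■····■░░░
░░░···◆·■░░░
░░░■····■░░░
░░░■····■░░░
░░░░░░░░░░░░
░░░░░░░░░░░░
░░░░░░░░░░░░

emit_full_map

■■■■■■
■···★■
■····■
···◆·■
■····■
■····■

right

░░░░░░░░░░░░
░░░░░░░░░░░░
░░░░░░░░░░░░
░░■■■■■■░░░░
░░■···★■■░░░
░░■····■■░░░
░░····◆■■░░░
░░■····■■░░░
░░■····■■░░░
░░░░░░░░░░░░
░░░░░░░░░░░░
░░░░░░░░░░░░

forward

░░░░░░░░░░░░
░░░░░░░░░░░░
░░░░░░░░░░░░
░░░░░░░░░░░░
░░■■■■■■■░░░
░░■···★■■░░░
░░■···◆■■░░░
░░·····■■░░░
░░■····■■░░░
░░■····■■░░░
░░░░░░░░░░░░
░░░░░░░░░░░░

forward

░░░░░░░░░░░░
░░░░░░░░░░░░
░░░░░░░░░░░░
░░░░░░░░░░░░
░░░░■■■■■░░░
░░■■■■■■■░░░
░░■···◆■■░░░
░░■····■■░░░
░░·····■■░░░
░░■····■■░░░
░░■····■■░░░
░░░░░░░░░░░░

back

░░░░░░░░░░░░
░░░░░░░░░░░░
░░░░░░░░░░░░
░░░░■■■■■░░░
░░■■■■■■■░░░
░░■···★■■░░░
░░■···◆■■░░░
░░·····■■░░░
░░■····■■░░░
░░■····■■░░░
░░░░░░░░░░░░
░░░░░░░░░░░░

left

░░░░░░░░░░░░
░░░░░░░░░░░░
░░░░░░░░░░░░
░░░░░■■■■■░░
░░░■■■■■■■░░
░░░■···★■■░░
░░░■··◆·■■░░
░░░·····■■░░
░░░■····■■░░
░░░■····■■░░
░░░░░░░░░░░░
░░░░░░░░░░░░

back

░░░░░░░░░░░░
░░░░░░░░░░░░
░░░░░■■■■■░░
░░░■■■■■■■░░
░░░■···★■■░░
░░░■····■■░░
░░░···◆·■■░░
░░░■····■■░░
░░░■····■■░░
░░░░░░░░░░░░
░░░░░░░░░░░░
░░░░░░░░░░░░

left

░░░░░░░░░░░░
░░░░░░░░░░░░
░░░░░░■■■■■░
░░░░■■■■■■■░
░░░░■···★■■░
░░░░■····■■░
░░░░··◆··■■░
░░░░■····■■░
░░░░■····■■░
░░░░░░░░░░░░
░░░░░░░░░░░░
░░░░░░░░░░░░

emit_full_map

░░■■■■■
■■■■■■■
■···★■■
■····■■
··◆··■■
■····■■
■····■■

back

░░░░░░░░░░░░
░░░░░░■■■■■░
░░░░■■■■■■■░
░░░░■···★■■░
░░░░■····■■░
░░░░·····■■░
░░░░■·◆··■■░
░░░░■····■■░
░░░░■····░░░
░░░░░░░░░░░░
░░░░░░░░░░░░
░░░░░░░░░░░░

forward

░░░░░░░░░░░░
░░░░░░░░░░░░
░░░░░░■■■■■░
░░░░■■■■■■■░
░░░░■···★■■░
░░░░■····■■░
░░░░··◆··■■░
░░░░■····■■░
░░░░■····■■░
░░░░■····░░░
░░░░░░░░░░░░
░░░░░░░░░░░░

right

░░░░░░░░░░░░
░░░░░░░░░░░░
░░░░░■■■■■░░
░░░■■■■■■■░░
░░░■···★■■░░
░░░■····■■░░
░░░···◆·■■░░
░░░■····■■░░
░░░■····■■░░
░░░■····░░░░
░░░░░░░░░░░░
░░░░░░░░░░░░

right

░░░░░░░░░░░░
░░░░░░░░░░░░
░░░░■■■■■░░░
░░■■■■■■■░░░
░░■···★■■░░░
░░■····■■░░░
░░····◆■■░░░
░░■····■■░░░
░░■····■■░░░
░░■····░░░░░
░░░░░░░░░░░░
░░░░░░░░░░░░

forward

░░░░░░░░░░░░
░░░░░░░░░░░░
░░░░░░░░░░░░
░░░░■■■■■░░░
░░■■■■■■■░░░
░░■···★■■░░░
░░■···◆■■░░░
░░·····■■░░░
░░■····■■░░░
░░■····■■░░░
░░■····░░░░░
░░░░░░░░░░░░

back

░░░░░░░░░░░░
░░░░░░░░░░░░
░░░░■■■■■░░░
░░■■■■■■■░░░
░░■···★■■░░░
░░■····■■░░░
░░····◆■■░░░
░░■····■■░░░
░░■····■■░░░
░░■····░░░░░
░░░░░░░░░░░░
░░░░░░░░░░░░

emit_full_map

░░■■■■■
■■■■■■■
■···★■■
■····■■
····◆■■
■····■■
■····■■
■····░░


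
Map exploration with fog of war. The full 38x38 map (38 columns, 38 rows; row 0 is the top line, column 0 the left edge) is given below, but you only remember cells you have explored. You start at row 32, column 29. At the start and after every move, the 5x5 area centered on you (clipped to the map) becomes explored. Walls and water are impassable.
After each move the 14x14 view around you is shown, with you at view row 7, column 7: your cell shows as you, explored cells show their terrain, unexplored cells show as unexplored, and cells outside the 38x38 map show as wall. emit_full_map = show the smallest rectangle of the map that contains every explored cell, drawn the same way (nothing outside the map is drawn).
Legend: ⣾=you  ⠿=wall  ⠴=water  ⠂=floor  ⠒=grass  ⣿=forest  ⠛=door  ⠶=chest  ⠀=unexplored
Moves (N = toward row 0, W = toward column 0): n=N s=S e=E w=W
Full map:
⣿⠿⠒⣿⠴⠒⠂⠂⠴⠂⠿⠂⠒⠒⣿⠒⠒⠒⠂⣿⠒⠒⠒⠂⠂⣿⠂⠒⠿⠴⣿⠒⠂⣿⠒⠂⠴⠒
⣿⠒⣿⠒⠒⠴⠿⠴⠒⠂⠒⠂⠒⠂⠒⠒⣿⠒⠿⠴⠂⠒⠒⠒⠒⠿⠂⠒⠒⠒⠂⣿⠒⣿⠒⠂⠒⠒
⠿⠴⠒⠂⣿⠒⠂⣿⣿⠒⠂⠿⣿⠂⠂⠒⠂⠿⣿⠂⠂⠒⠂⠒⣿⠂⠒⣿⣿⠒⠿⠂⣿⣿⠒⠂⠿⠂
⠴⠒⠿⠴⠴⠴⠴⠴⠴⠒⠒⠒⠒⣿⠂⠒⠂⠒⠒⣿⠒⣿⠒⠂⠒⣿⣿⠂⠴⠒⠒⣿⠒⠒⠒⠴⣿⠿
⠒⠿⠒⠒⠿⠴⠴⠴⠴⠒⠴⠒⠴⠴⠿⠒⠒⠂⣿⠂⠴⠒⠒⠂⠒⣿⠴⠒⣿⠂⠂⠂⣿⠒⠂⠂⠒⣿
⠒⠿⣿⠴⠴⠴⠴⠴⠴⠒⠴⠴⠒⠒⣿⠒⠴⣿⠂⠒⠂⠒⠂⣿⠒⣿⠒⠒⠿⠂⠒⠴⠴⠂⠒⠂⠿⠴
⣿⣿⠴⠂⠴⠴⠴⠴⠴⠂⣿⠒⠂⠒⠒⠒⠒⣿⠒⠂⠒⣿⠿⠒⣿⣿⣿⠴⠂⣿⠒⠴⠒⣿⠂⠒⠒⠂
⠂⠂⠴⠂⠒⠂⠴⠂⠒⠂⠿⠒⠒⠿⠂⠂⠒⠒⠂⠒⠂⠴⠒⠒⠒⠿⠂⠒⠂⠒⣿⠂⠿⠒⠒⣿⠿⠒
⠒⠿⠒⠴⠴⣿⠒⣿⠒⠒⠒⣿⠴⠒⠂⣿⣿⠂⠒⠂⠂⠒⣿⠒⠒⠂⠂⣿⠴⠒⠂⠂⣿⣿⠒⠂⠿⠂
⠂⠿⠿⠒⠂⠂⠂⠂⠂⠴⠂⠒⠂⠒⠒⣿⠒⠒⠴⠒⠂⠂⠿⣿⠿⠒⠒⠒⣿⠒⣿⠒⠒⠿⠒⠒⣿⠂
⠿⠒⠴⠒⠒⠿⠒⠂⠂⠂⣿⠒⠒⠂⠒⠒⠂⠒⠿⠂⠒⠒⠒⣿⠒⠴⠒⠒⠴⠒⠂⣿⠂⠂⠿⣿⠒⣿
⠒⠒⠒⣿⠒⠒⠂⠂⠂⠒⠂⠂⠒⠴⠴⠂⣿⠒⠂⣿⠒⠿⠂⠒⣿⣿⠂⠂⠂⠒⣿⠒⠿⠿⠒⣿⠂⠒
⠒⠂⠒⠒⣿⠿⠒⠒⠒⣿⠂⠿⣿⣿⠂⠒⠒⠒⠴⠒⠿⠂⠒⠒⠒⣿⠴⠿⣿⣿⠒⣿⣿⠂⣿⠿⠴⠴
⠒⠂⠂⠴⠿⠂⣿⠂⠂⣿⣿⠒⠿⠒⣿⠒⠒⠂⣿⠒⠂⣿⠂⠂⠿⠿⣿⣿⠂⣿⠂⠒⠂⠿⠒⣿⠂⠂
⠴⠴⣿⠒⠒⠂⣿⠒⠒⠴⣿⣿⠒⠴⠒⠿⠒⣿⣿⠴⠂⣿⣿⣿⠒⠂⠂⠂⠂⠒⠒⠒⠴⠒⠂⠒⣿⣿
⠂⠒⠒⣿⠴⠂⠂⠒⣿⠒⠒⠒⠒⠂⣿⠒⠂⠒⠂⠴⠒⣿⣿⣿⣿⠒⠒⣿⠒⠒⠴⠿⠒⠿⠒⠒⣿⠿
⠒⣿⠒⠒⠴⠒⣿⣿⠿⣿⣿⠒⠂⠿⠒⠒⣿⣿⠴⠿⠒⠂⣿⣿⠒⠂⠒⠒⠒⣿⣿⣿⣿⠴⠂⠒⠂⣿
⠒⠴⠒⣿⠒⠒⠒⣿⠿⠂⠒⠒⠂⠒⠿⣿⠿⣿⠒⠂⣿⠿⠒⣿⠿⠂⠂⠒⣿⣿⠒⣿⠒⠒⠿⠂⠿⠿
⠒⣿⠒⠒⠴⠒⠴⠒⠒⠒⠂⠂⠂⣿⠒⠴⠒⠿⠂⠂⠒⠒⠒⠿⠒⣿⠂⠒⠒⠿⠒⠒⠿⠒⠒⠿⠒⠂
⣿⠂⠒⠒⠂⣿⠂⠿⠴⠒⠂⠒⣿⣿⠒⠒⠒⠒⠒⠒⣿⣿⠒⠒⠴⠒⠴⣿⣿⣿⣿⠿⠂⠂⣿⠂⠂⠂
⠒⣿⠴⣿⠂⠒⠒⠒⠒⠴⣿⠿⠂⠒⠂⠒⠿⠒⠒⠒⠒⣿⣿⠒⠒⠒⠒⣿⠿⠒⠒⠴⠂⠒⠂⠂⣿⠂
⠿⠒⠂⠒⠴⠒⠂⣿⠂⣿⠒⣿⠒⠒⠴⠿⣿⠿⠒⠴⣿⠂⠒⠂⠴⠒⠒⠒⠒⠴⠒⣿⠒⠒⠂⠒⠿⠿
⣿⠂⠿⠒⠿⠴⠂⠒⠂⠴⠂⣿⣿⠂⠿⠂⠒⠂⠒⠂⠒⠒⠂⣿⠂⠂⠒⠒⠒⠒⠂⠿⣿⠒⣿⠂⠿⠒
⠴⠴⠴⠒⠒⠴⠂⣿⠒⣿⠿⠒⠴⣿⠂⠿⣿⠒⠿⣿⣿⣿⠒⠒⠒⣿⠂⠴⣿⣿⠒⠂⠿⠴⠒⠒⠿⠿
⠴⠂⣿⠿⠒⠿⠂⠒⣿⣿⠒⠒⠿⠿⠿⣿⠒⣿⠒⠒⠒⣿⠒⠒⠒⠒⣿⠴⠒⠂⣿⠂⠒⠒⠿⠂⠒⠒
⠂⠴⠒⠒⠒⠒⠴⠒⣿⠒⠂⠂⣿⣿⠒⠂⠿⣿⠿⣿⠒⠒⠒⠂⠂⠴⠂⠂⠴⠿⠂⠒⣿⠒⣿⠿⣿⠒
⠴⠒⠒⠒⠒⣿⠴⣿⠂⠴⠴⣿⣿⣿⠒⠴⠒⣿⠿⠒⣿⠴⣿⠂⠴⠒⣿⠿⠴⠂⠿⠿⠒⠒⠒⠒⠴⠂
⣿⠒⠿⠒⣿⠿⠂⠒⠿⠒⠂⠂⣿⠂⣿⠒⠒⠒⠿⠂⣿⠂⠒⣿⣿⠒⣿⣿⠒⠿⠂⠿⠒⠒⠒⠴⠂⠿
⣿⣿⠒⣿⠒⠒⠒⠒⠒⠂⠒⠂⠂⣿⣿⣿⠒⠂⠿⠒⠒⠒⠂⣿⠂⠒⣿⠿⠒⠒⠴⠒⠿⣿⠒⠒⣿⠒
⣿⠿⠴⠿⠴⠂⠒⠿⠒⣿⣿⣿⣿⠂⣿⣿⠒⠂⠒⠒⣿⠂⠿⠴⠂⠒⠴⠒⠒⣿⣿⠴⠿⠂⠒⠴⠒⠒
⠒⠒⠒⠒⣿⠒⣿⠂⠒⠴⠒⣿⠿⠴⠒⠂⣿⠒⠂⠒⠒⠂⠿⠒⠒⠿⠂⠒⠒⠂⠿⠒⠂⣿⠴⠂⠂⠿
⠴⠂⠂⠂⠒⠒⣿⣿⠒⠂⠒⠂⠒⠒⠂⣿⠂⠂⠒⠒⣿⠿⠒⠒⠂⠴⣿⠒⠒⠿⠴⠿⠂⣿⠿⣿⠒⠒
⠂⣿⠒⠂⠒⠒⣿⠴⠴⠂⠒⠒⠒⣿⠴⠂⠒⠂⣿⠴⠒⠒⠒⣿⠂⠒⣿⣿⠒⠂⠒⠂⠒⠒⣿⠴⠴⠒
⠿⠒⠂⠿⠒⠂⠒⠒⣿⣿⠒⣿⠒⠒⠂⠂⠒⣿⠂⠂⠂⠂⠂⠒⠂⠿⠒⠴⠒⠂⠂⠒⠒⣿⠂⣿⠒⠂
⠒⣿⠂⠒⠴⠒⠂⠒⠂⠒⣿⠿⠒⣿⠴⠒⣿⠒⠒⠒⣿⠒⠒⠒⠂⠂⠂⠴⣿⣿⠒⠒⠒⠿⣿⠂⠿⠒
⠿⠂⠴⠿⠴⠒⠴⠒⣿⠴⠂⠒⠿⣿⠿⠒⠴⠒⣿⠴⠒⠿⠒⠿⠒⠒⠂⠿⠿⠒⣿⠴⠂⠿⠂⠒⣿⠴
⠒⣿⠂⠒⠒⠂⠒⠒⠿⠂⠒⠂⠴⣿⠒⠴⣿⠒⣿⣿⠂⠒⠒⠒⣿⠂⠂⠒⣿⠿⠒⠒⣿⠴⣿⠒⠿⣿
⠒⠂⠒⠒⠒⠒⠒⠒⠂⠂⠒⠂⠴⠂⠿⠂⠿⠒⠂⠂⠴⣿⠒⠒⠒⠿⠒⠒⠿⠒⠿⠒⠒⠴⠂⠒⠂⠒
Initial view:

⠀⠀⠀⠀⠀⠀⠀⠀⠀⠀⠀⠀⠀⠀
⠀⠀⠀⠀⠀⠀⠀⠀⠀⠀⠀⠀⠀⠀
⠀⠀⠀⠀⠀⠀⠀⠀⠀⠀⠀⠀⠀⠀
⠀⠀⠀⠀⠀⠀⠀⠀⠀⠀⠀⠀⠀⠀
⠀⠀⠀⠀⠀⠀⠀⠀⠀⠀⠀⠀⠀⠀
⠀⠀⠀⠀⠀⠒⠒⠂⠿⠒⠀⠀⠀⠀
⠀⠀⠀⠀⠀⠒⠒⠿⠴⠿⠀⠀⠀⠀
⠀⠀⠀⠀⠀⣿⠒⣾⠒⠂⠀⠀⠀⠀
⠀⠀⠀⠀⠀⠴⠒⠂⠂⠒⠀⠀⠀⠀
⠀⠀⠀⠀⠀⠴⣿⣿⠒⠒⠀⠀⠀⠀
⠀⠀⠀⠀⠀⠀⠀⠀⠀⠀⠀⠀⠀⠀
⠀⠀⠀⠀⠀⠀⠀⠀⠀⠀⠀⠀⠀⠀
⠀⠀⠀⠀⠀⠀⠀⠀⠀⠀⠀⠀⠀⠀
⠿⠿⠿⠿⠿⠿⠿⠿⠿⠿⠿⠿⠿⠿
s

⠀⠀⠀⠀⠀⠀⠀⠀⠀⠀⠀⠀⠀⠀
⠀⠀⠀⠀⠀⠀⠀⠀⠀⠀⠀⠀⠀⠀
⠀⠀⠀⠀⠀⠀⠀⠀⠀⠀⠀⠀⠀⠀
⠀⠀⠀⠀⠀⠀⠀⠀⠀⠀⠀⠀⠀⠀
⠀⠀⠀⠀⠀⠒⠒⠂⠿⠒⠀⠀⠀⠀
⠀⠀⠀⠀⠀⠒⠒⠿⠴⠿⠀⠀⠀⠀
⠀⠀⠀⠀⠀⣿⠒⠂⠒⠂⠀⠀⠀⠀
⠀⠀⠀⠀⠀⠴⠒⣾⠂⠒⠀⠀⠀⠀
⠀⠀⠀⠀⠀⠴⣿⣿⠒⠒⠀⠀⠀⠀
⠀⠀⠀⠀⠀⠿⠿⠒⣿⠴⠀⠀⠀⠀
⠀⠀⠀⠀⠀⠀⠀⠀⠀⠀⠀⠀⠀⠀
⠀⠀⠀⠀⠀⠀⠀⠀⠀⠀⠀⠀⠀⠀
⠿⠿⠿⠿⠿⠿⠿⠿⠿⠿⠿⠿⠿⠿
⠿⠿⠿⠿⠿⠿⠿⠿⠿⠿⠿⠿⠿⠿

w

⠀⠀⠀⠀⠀⠀⠀⠀⠀⠀⠀⠀⠀⠀
⠀⠀⠀⠀⠀⠀⠀⠀⠀⠀⠀⠀⠀⠀
⠀⠀⠀⠀⠀⠀⠀⠀⠀⠀⠀⠀⠀⠀
⠀⠀⠀⠀⠀⠀⠀⠀⠀⠀⠀⠀⠀⠀
⠀⠀⠀⠀⠀⠀⠒⠒⠂⠿⠒⠀⠀⠀
⠀⠀⠀⠀⠀⣿⠒⠒⠿⠴⠿⠀⠀⠀
⠀⠀⠀⠀⠀⣿⣿⠒⠂⠒⠂⠀⠀⠀
⠀⠀⠀⠀⠀⠒⠴⣾⠂⠂⠒⠀⠀⠀
⠀⠀⠀⠀⠀⠂⠴⣿⣿⠒⠒⠀⠀⠀
⠀⠀⠀⠀⠀⠂⠿⠿⠒⣿⠴⠀⠀⠀
⠀⠀⠀⠀⠀⠀⠀⠀⠀⠀⠀⠀⠀⠀
⠀⠀⠀⠀⠀⠀⠀⠀⠀⠀⠀⠀⠀⠀
⠿⠿⠿⠿⠿⠿⠿⠿⠿⠿⠿⠿⠿⠿
⠿⠿⠿⠿⠿⠿⠿⠿⠿⠿⠿⠿⠿⠿

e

⠀⠀⠀⠀⠀⠀⠀⠀⠀⠀⠀⠀⠀⠀
⠀⠀⠀⠀⠀⠀⠀⠀⠀⠀⠀⠀⠀⠀
⠀⠀⠀⠀⠀⠀⠀⠀⠀⠀⠀⠀⠀⠀
⠀⠀⠀⠀⠀⠀⠀⠀⠀⠀⠀⠀⠀⠀
⠀⠀⠀⠀⠀⠒⠒⠂⠿⠒⠀⠀⠀⠀
⠀⠀⠀⠀⣿⠒⠒⠿⠴⠿⠀⠀⠀⠀
⠀⠀⠀⠀⣿⣿⠒⠂⠒⠂⠀⠀⠀⠀
⠀⠀⠀⠀⠒⠴⠒⣾⠂⠒⠀⠀⠀⠀
⠀⠀⠀⠀⠂⠴⣿⣿⠒⠒⠀⠀⠀⠀
⠀⠀⠀⠀⠂⠿⠿⠒⣿⠴⠀⠀⠀⠀
⠀⠀⠀⠀⠀⠀⠀⠀⠀⠀⠀⠀⠀⠀
⠀⠀⠀⠀⠀⠀⠀⠀⠀⠀⠀⠀⠀⠀
⠿⠿⠿⠿⠿⠿⠿⠿⠿⠿⠿⠿⠿⠿
⠿⠿⠿⠿⠿⠿⠿⠿⠿⠿⠿⠿⠿⠿

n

⠀⠀⠀⠀⠀⠀⠀⠀⠀⠀⠀⠀⠀⠀
⠀⠀⠀⠀⠀⠀⠀⠀⠀⠀⠀⠀⠀⠀
⠀⠀⠀⠀⠀⠀⠀⠀⠀⠀⠀⠀⠀⠀
⠀⠀⠀⠀⠀⠀⠀⠀⠀⠀⠀⠀⠀⠀
⠀⠀⠀⠀⠀⠀⠀⠀⠀⠀⠀⠀⠀⠀
⠀⠀⠀⠀⠀⠒⠒⠂⠿⠒⠀⠀⠀⠀
⠀⠀⠀⠀⣿⠒⠒⠿⠴⠿⠀⠀⠀⠀
⠀⠀⠀⠀⣿⣿⠒⣾⠒⠂⠀⠀⠀⠀
⠀⠀⠀⠀⠒⠴⠒⠂⠂⠒⠀⠀⠀⠀
⠀⠀⠀⠀⠂⠴⣿⣿⠒⠒⠀⠀⠀⠀
⠀⠀⠀⠀⠂⠿⠿⠒⣿⠴⠀⠀⠀⠀
⠀⠀⠀⠀⠀⠀⠀⠀⠀⠀⠀⠀⠀⠀
⠀⠀⠀⠀⠀⠀⠀⠀⠀⠀⠀⠀⠀⠀
⠿⠿⠿⠿⠿⠿⠿⠿⠿⠿⠿⠿⠿⠿

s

⠀⠀⠀⠀⠀⠀⠀⠀⠀⠀⠀⠀⠀⠀
⠀⠀⠀⠀⠀⠀⠀⠀⠀⠀⠀⠀⠀⠀
⠀⠀⠀⠀⠀⠀⠀⠀⠀⠀⠀⠀⠀⠀
⠀⠀⠀⠀⠀⠀⠀⠀⠀⠀⠀⠀⠀⠀
⠀⠀⠀⠀⠀⠒⠒⠂⠿⠒⠀⠀⠀⠀
⠀⠀⠀⠀⣿⠒⠒⠿⠴⠿⠀⠀⠀⠀
⠀⠀⠀⠀⣿⣿⠒⠂⠒⠂⠀⠀⠀⠀
⠀⠀⠀⠀⠒⠴⠒⣾⠂⠒⠀⠀⠀⠀
⠀⠀⠀⠀⠂⠴⣿⣿⠒⠒⠀⠀⠀⠀
⠀⠀⠀⠀⠂⠿⠿⠒⣿⠴⠀⠀⠀⠀
⠀⠀⠀⠀⠀⠀⠀⠀⠀⠀⠀⠀⠀⠀
⠀⠀⠀⠀⠀⠀⠀⠀⠀⠀⠀⠀⠀⠀
⠿⠿⠿⠿⠿⠿⠿⠿⠿⠿⠿⠿⠿⠿
⠿⠿⠿⠿⠿⠿⠿⠿⠿⠿⠿⠿⠿⠿

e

⠀⠀⠀⠀⠀⠀⠀⠀⠀⠀⠀⠀⠀⠀
⠀⠀⠀⠀⠀⠀⠀⠀⠀⠀⠀⠀⠀⠀
⠀⠀⠀⠀⠀⠀⠀⠀⠀⠀⠀⠀⠀⠀
⠀⠀⠀⠀⠀⠀⠀⠀⠀⠀⠀⠀⠀⠀
⠀⠀⠀⠀⠒⠒⠂⠿⠒⠀⠀⠀⠀⠀
⠀⠀⠀⣿⠒⠒⠿⠴⠿⠂⠀⠀⠀⠀
⠀⠀⠀⣿⣿⠒⠂⠒⠂⠒⠀⠀⠀⠀
⠀⠀⠀⠒⠴⠒⠂⣾⠒⠒⠀⠀⠀⠀
⠀⠀⠀⠂⠴⣿⣿⠒⠒⠒⠀⠀⠀⠀
⠀⠀⠀⠂⠿⠿⠒⣿⠴⠂⠀⠀⠀⠀
⠀⠀⠀⠀⠀⠀⠀⠀⠀⠀⠀⠀⠀⠀
⠀⠀⠀⠀⠀⠀⠀⠀⠀⠀⠀⠀⠀⠀
⠿⠿⠿⠿⠿⠿⠿⠿⠿⠿⠿⠿⠿⠿
⠿⠿⠿⠿⠿⠿⠿⠿⠿⠿⠿⠿⠿⠿

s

⠀⠀⠀⠀⠀⠀⠀⠀⠀⠀⠀⠀⠀⠀
⠀⠀⠀⠀⠀⠀⠀⠀⠀⠀⠀⠀⠀⠀
⠀⠀⠀⠀⠀⠀⠀⠀⠀⠀⠀⠀⠀⠀
⠀⠀⠀⠀⠒⠒⠂⠿⠒⠀⠀⠀⠀⠀
⠀⠀⠀⣿⠒⠒⠿⠴⠿⠂⠀⠀⠀⠀
⠀⠀⠀⣿⣿⠒⠂⠒⠂⠒⠀⠀⠀⠀
⠀⠀⠀⠒⠴⠒⠂⠂⠒⠒⠀⠀⠀⠀
⠀⠀⠀⠂⠴⣿⣿⣾⠒⠒⠀⠀⠀⠀
⠀⠀⠀⠂⠿⠿⠒⣿⠴⠂⠀⠀⠀⠀
⠀⠀⠀⠀⠀⣿⠿⠒⠒⣿⠀⠀⠀⠀
⠀⠀⠀⠀⠀⠀⠀⠀⠀⠀⠀⠀⠀⠀
⠿⠿⠿⠿⠿⠿⠿⠿⠿⠿⠿⠿⠿⠿
⠿⠿⠿⠿⠿⠿⠿⠿⠿⠿⠿⠿⠿⠿
⠿⠿⠿⠿⠿⠿⠿⠿⠿⠿⠿⠿⠿⠿

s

⠀⠀⠀⠀⠀⠀⠀⠀⠀⠀⠀⠀⠀⠀
⠀⠀⠀⠀⠀⠀⠀⠀⠀⠀⠀⠀⠀⠀
⠀⠀⠀⠀⠒⠒⠂⠿⠒⠀⠀⠀⠀⠀
⠀⠀⠀⣿⠒⠒⠿⠴⠿⠂⠀⠀⠀⠀
⠀⠀⠀⣿⣿⠒⠂⠒⠂⠒⠀⠀⠀⠀
⠀⠀⠀⠒⠴⠒⠂⠂⠒⠒⠀⠀⠀⠀
⠀⠀⠀⠂⠴⣿⣿⠒⠒⠒⠀⠀⠀⠀
⠀⠀⠀⠂⠿⠿⠒⣾⠴⠂⠀⠀⠀⠀
⠀⠀⠀⠀⠀⣿⠿⠒⠒⣿⠀⠀⠀⠀
⠀⠀⠀⠀⠀⠿⠒⠿⠒⠒⠀⠀⠀⠀
⠿⠿⠿⠿⠿⠿⠿⠿⠿⠿⠿⠿⠿⠿
⠿⠿⠿⠿⠿⠿⠿⠿⠿⠿⠿⠿⠿⠿
⠿⠿⠿⠿⠿⠿⠿⠿⠿⠿⠿⠿⠿⠿
⠿⠿⠿⠿⠿⠿⠿⠿⠿⠿⠿⠿⠿⠿

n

⠀⠀⠀⠀⠀⠀⠀⠀⠀⠀⠀⠀⠀⠀
⠀⠀⠀⠀⠀⠀⠀⠀⠀⠀⠀⠀⠀⠀
⠀⠀⠀⠀⠀⠀⠀⠀⠀⠀⠀⠀⠀⠀
⠀⠀⠀⠀⠒⠒⠂⠿⠒⠀⠀⠀⠀⠀
⠀⠀⠀⣿⠒⠒⠿⠴⠿⠂⠀⠀⠀⠀
⠀⠀⠀⣿⣿⠒⠂⠒⠂⠒⠀⠀⠀⠀
⠀⠀⠀⠒⠴⠒⠂⠂⠒⠒⠀⠀⠀⠀
⠀⠀⠀⠂⠴⣿⣿⣾⠒⠒⠀⠀⠀⠀
⠀⠀⠀⠂⠿⠿⠒⣿⠴⠂⠀⠀⠀⠀
⠀⠀⠀⠀⠀⣿⠿⠒⠒⣿⠀⠀⠀⠀
⠀⠀⠀⠀⠀⠿⠒⠿⠒⠒⠀⠀⠀⠀
⠿⠿⠿⠿⠿⠿⠿⠿⠿⠿⠿⠿⠿⠿
⠿⠿⠿⠿⠿⠿⠿⠿⠿⠿⠿⠿⠿⠿
⠿⠿⠿⠿⠿⠿⠿⠿⠿⠿⠿⠿⠿⠿

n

⠀⠀⠀⠀⠀⠀⠀⠀⠀⠀⠀⠀⠀⠀
⠀⠀⠀⠀⠀⠀⠀⠀⠀⠀⠀⠀⠀⠀
⠀⠀⠀⠀⠀⠀⠀⠀⠀⠀⠀⠀⠀⠀
⠀⠀⠀⠀⠀⠀⠀⠀⠀⠀⠀⠀⠀⠀
⠀⠀⠀⠀⠒⠒⠂⠿⠒⠀⠀⠀⠀⠀
⠀⠀⠀⣿⠒⠒⠿⠴⠿⠂⠀⠀⠀⠀
⠀⠀⠀⣿⣿⠒⠂⠒⠂⠒⠀⠀⠀⠀
⠀⠀⠀⠒⠴⠒⠂⣾⠒⠒⠀⠀⠀⠀
⠀⠀⠀⠂⠴⣿⣿⠒⠒⠒⠀⠀⠀⠀
⠀⠀⠀⠂⠿⠿⠒⣿⠴⠂⠀⠀⠀⠀
⠀⠀⠀⠀⠀⣿⠿⠒⠒⣿⠀⠀⠀⠀
⠀⠀⠀⠀⠀⠿⠒⠿⠒⠒⠀⠀⠀⠀
⠿⠿⠿⠿⠿⠿⠿⠿⠿⠿⠿⠿⠿⠿
⠿⠿⠿⠿⠿⠿⠿⠿⠿⠿⠿⠿⠿⠿

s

⠀⠀⠀⠀⠀⠀⠀⠀⠀⠀⠀⠀⠀⠀
⠀⠀⠀⠀⠀⠀⠀⠀⠀⠀⠀⠀⠀⠀
⠀⠀⠀⠀⠀⠀⠀⠀⠀⠀⠀⠀⠀⠀
⠀⠀⠀⠀⠒⠒⠂⠿⠒⠀⠀⠀⠀⠀
⠀⠀⠀⣿⠒⠒⠿⠴⠿⠂⠀⠀⠀⠀
⠀⠀⠀⣿⣿⠒⠂⠒⠂⠒⠀⠀⠀⠀
⠀⠀⠀⠒⠴⠒⠂⠂⠒⠒⠀⠀⠀⠀
⠀⠀⠀⠂⠴⣿⣿⣾⠒⠒⠀⠀⠀⠀
⠀⠀⠀⠂⠿⠿⠒⣿⠴⠂⠀⠀⠀⠀
⠀⠀⠀⠀⠀⣿⠿⠒⠒⣿⠀⠀⠀⠀
⠀⠀⠀⠀⠀⠿⠒⠿⠒⠒⠀⠀⠀⠀
⠿⠿⠿⠿⠿⠿⠿⠿⠿⠿⠿⠿⠿⠿
⠿⠿⠿⠿⠿⠿⠿⠿⠿⠿⠿⠿⠿⠿
⠿⠿⠿⠿⠿⠿⠿⠿⠿⠿⠿⠿⠿⠿

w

⠀⠀⠀⠀⠀⠀⠀⠀⠀⠀⠀⠀⠀⠀
⠀⠀⠀⠀⠀⠀⠀⠀⠀⠀⠀⠀⠀⠀
⠀⠀⠀⠀⠀⠀⠀⠀⠀⠀⠀⠀⠀⠀
⠀⠀⠀⠀⠀⠒⠒⠂⠿⠒⠀⠀⠀⠀
⠀⠀⠀⠀⣿⠒⠒⠿⠴⠿⠂⠀⠀⠀
⠀⠀⠀⠀⣿⣿⠒⠂⠒⠂⠒⠀⠀⠀
⠀⠀⠀⠀⠒⠴⠒⠂⠂⠒⠒⠀⠀⠀
⠀⠀⠀⠀⠂⠴⣿⣾⠒⠒⠒⠀⠀⠀
⠀⠀⠀⠀⠂⠿⠿⠒⣿⠴⠂⠀⠀⠀
⠀⠀⠀⠀⠀⠒⣿⠿⠒⠒⣿⠀⠀⠀
⠀⠀⠀⠀⠀⠀⠿⠒⠿⠒⠒⠀⠀⠀
⠿⠿⠿⠿⠿⠿⠿⠿⠿⠿⠿⠿⠿⠿
⠿⠿⠿⠿⠿⠿⠿⠿⠿⠿⠿⠿⠿⠿
⠿⠿⠿⠿⠿⠿⠿⠿⠿⠿⠿⠿⠿⠿

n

⠀⠀⠀⠀⠀⠀⠀⠀⠀⠀⠀⠀⠀⠀
⠀⠀⠀⠀⠀⠀⠀⠀⠀⠀⠀⠀⠀⠀
⠀⠀⠀⠀⠀⠀⠀⠀⠀⠀⠀⠀⠀⠀
⠀⠀⠀⠀⠀⠀⠀⠀⠀⠀⠀⠀⠀⠀
⠀⠀⠀⠀⠀⠒⠒⠂⠿⠒⠀⠀⠀⠀
⠀⠀⠀⠀⣿⠒⠒⠿⠴⠿⠂⠀⠀⠀
⠀⠀⠀⠀⣿⣿⠒⠂⠒⠂⠒⠀⠀⠀
⠀⠀⠀⠀⠒⠴⠒⣾⠂⠒⠒⠀⠀⠀
⠀⠀⠀⠀⠂⠴⣿⣿⠒⠒⠒⠀⠀⠀
⠀⠀⠀⠀⠂⠿⠿⠒⣿⠴⠂⠀⠀⠀
⠀⠀⠀⠀⠀⠒⣿⠿⠒⠒⣿⠀⠀⠀
⠀⠀⠀⠀⠀⠀⠿⠒⠿⠒⠒⠀⠀⠀
⠿⠿⠿⠿⠿⠿⠿⠿⠿⠿⠿⠿⠿⠿
⠿⠿⠿⠿⠿⠿⠿⠿⠿⠿⠿⠿⠿⠿

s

⠀⠀⠀⠀⠀⠀⠀⠀⠀⠀⠀⠀⠀⠀
⠀⠀⠀⠀⠀⠀⠀⠀⠀⠀⠀⠀⠀⠀
⠀⠀⠀⠀⠀⠀⠀⠀⠀⠀⠀⠀⠀⠀
⠀⠀⠀⠀⠀⠒⠒⠂⠿⠒⠀⠀⠀⠀
⠀⠀⠀⠀⣿⠒⠒⠿⠴⠿⠂⠀⠀⠀
⠀⠀⠀⠀⣿⣿⠒⠂⠒⠂⠒⠀⠀⠀
⠀⠀⠀⠀⠒⠴⠒⠂⠂⠒⠒⠀⠀⠀
⠀⠀⠀⠀⠂⠴⣿⣾⠒⠒⠒⠀⠀⠀
⠀⠀⠀⠀⠂⠿⠿⠒⣿⠴⠂⠀⠀⠀
⠀⠀⠀⠀⠀⠒⣿⠿⠒⠒⣿⠀⠀⠀
⠀⠀⠀⠀⠀⠀⠿⠒⠿⠒⠒⠀⠀⠀
⠿⠿⠿⠿⠿⠿⠿⠿⠿⠿⠿⠿⠿⠿
⠿⠿⠿⠿⠿⠿⠿⠿⠿⠿⠿⠿⠿⠿
⠿⠿⠿⠿⠿⠿⠿⠿⠿⠿⠿⠿⠿⠿

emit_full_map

⠀⠒⠒⠂⠿⠒⠀
⣿⠒⠒⠿⠴⠿⠂
⣿⣿⠒⠂⠒⠂⠒
⠒⠴⠒⠂⠂⠒⠒
⠂⠴⣿⣾⠒⠒⠒
⠂⠿⠿⠒⣿⠴⠂
⠀⠒⣿⠿⠒⠒⣿
⠀⠀⠿⠒⠿⠒⠒

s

⠀⠀⠀⠀⠀⠀⠀⠀⠀⠀⠀⠀⠀⠀
⠀⠀⠀⠀⠀⠀⠀⠀⠀⠀⠀⠀⠀⠀
⠀⠀⠀⠀⠀⠒⠒⠂⠿⠒⠀⠀⠀⠀
⠀⠀⠀⠀⣿⠒⠒⠿⠴⠿⠂⠀⠀⠀
⠀⠀⠀⠀⣿⣿⠒⠂⠒⠂⠒⠀⠀⠀
⠀⠀⠀⠀⠒⠴⠒⠂⠂⠒⠒⠀⠀⠀
⠀⠀⠀⠀⠂⠴⣿⣿⠒⠒⠒⠀⠀⠀
⠀⠀⠀⠀⠂⠿⠿⣾⣿⠴⠂⠀⠀⠀
⠀⠀⠀⠀⠀⠒⣿⠿⠒⠒⣿⠀⠀⠀
⠀⠀⠀⠀⠀⠒⠿⠒⠿⠒⠒⠀⠀⠀
⠿⠿⠿⠿⠿⠿⠿⠿⠿⠿⠿⠿⠿⠿
⠿⠿⠿⠿⠿⠿⠿⠿⠿⠿⠿⠿⠿⠿
⠿⠿⠿⠿⠿⠿⠿⠿⠿⠿⠿⠿⠿⠿
⠿⠿⠿⠿⠿⠿⠿⠿⠿⠿⠿⠿⠿⠿

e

⠀⠀⠀⠀⠀⠀⠀⠀⠀⠀⠀⠀⠀⠀
⠀⠀⠀⠀⠀⠀⠀⠀⠀⠀⠀⠀⠀⠀
⠀⠀⠀⠀⠒⠒⠂⠿⠒⠀⠀⠀⠀⠀
⠀⠀⠀⣿⠒⠒⠿⠴⠿⠂⠀⠀⠀⠀
⠀⠀⠀⣿⣿⠒⠂⠒⠂⠒⠀⠀⠀⠀
⠀⠀⠀⠒⠴⠒⠂⠂⠒⠒⠀⠀⠀⠀
⠀⠀⠀⠂⠴⣿⣿⠒⠒⠒⠀⠀⠀⠀
⠀⠀⠀⠂⠿⠿⠒⣾⠴⠂⠀⠀⠀⠀
⠀⠀⠀⠀⠒⣿⠿⠒⠒⣿⠀⠀⠀⠀
⠀⠀⠀⠀⠒⠿⠒⠿⠒⠒⠀⠀⠀⠀
⠿⠿⠿⠿⠿⠿⠿⠿⠿⠿⠿⠿⠿⠿
⠿⠿⠿⠿⠿⠿⠿⠿⠿⠿⠿⠿⠿⠿
⠿⠿⠿⠿⠿⠿⠿⠿⠿⠿⠿⠿⠿⠿
⠿⠿⠿⠿⠿⠿⠿⠿⠿⠿⠿⠿⠿⠿

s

⠀⠀⠀⠀⠀⠀⠀⠀⠀⠀⠀⠀⠀⠀
⠀⠀⠀⠀⠒⠒⠂⠿⠒⠀⠀⠀⠀⠀
⠀⠀⠀⣿⠒⠒⠿⠴⠿⠂⠀⠀⠀⠀
⠀⠀⠀⣿⣿⠒⠂⠒⠂⠒⠀⠀⠀⠀
⠀⠀⠀⠒⠴⠒⠂⠂⠒⠒⠀⠀⠀⠀
⠀⠀⠀⠂⠴⣿⣿⠒⠒⠒⠀⠀⠀⠀
⠀⠀⠀⠂⠿⠿⠒⣿⠴⠂⠀⠀⠀⠀
⠀⠀⠀⠀⠒⣿⠿⣾⠒⣿⠀⠀⠀⠀
⠀⠀⠀⠀⠒⠿⠒⠿⠒⠒⠀⠀⠀⠀
⠿⠿⠿⠿⠿⠿⠿⠿⠿⠿⠿⠿⠿⠿
⠿⠿⠿⠿⠿⠿⠿⠿⠿⠿⠿⠿⠿⠿
⠿⠿⠿⠿⠿⠿⠿⠿⠿⠿⠿⠿⠿⠿
⠿⠿⠿⠿⠿⠿⠿⠿⠿⠿⠿⠿⠿⠿
⠿⠿⠿⠿⠿⠿⠿⠿⠿⠿⠿⠿⠿⠿

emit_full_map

⠀⠒⠒⠂⠿⠒⠀
⣿⠒⠒⠿⠴⠿⠂
⣿⣿⠒⠂⠒⠂⠒
⠒⠴⠒⠂⠂⠒⠒
⠂⠴⣿⣿⠒⠒⠒
⠂⠿⠿⠒⣿⠴⠂
⠀⠒⣿⠿⣾⠒⣿
⠀⠒⠿⠒⠿⠒⠒
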